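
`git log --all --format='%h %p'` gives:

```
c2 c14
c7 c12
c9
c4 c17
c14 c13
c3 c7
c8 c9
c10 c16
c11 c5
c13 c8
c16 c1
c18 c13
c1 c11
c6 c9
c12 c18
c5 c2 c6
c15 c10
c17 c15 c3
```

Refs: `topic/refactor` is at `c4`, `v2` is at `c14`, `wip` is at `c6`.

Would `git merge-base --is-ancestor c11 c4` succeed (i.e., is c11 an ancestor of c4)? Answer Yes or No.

Yes

Ancestors of c4 (commits reachable by following parents): {c1, c10, c11, c12, c13, c14, c15, c16, c17, c18, c2, c3, c4, c5, c6, c7, c8, c9}.
c11 is in that set, so it is an ancestor of c4.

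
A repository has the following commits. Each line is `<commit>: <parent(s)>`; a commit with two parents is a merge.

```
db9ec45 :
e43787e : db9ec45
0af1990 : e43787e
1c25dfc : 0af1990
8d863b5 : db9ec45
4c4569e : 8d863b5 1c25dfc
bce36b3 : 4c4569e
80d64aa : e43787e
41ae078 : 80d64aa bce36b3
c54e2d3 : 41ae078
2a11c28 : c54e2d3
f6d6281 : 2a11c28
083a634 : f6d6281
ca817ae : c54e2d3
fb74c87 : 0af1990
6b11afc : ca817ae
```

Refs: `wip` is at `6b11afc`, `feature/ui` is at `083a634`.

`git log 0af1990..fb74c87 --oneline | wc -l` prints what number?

Reachable from fb74c87: {0af1990, db9ec45, e43787e, fb74c87}.
Reachable from 0af1990: {0af1990, db9ec45, e43787e}.
In fb74c87's history but not 0af1990's: {fb74c87} — 1 commit.

1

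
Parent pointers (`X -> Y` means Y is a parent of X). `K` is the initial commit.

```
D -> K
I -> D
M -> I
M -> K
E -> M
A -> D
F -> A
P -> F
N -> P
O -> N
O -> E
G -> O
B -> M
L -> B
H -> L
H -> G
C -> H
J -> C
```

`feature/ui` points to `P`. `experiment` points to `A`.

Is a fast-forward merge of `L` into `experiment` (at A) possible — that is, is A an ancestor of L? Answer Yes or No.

No

A fast-forward from A to L is possible iff A is an ancestor of L.
Ancestors of L: {B, D, I, K, L, M}.
A is not among them, so fast-forward is not possible.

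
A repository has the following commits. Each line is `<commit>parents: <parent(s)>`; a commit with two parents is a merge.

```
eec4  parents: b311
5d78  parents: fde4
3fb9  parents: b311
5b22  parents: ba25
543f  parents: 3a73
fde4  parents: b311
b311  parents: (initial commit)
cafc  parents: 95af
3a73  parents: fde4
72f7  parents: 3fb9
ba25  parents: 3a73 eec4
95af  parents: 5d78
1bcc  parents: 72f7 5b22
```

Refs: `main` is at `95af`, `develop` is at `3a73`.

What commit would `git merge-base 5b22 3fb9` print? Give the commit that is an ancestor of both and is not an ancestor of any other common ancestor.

Ancestors of 5b22: {3a73, 5b22, b311, ba25, eec4, fde4}.
Ancestors of 3fb9: {3fb9, b311}.
Common ancestors: {b311}.
The only common ancestor is b311, so it is the merge base.

b311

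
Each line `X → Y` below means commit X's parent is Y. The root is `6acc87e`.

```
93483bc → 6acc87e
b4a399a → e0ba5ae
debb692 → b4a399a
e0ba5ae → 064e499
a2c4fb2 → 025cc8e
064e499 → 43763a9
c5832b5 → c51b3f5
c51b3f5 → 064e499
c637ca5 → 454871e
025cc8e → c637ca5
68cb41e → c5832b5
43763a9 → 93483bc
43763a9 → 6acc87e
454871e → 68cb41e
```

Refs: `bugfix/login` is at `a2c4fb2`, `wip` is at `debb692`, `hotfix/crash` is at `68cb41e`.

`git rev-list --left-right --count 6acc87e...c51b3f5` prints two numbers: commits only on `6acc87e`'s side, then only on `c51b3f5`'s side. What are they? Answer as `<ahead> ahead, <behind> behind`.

0 ahead, 4 behind

Reachable from 6acc87e: {6acc87e}.
Reachable from c51b3f5: {064e499, 43763a9, 6acc87e, 93483bc, c51b3f5}.
Only in 6acc87e's history (ahead): {} — 0.
Only in c51b3f5's history (behind): {064e499, 43763a9, 93483bc, c51b3f5} — 4.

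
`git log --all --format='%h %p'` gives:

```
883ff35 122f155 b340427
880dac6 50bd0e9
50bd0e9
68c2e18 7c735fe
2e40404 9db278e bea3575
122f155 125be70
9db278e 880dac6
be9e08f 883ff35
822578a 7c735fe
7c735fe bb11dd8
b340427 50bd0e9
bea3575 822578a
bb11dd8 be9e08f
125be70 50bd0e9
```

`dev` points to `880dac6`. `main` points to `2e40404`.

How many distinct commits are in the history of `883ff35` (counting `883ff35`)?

Walking parent pointers from 883ff35: reachable set = {122f155, 125be70, 50bd0e9, 883ff35, b340427}.
That is 5 commits.

5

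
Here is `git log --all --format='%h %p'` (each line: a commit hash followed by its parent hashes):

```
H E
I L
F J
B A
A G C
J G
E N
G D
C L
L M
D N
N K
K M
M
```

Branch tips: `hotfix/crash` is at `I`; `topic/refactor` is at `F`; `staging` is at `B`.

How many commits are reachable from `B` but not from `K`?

7

Reachable from B: {A, B, C, D, G, K, L, M, N}.
Reachable from K: {K, M}.
In B's history but not K's: {A, B, C, D, G, L, N} — 7 commits.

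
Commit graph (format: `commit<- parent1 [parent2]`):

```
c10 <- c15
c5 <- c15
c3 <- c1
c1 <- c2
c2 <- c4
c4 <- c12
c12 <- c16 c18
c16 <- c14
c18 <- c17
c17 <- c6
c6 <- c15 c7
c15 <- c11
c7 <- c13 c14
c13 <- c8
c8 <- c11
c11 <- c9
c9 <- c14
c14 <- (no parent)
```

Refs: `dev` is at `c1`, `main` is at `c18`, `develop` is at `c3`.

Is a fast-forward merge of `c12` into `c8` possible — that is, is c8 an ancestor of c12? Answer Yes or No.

Yes

A fast-forward from c8 to c12 is possible iff c8 is an ancestor of c12.
Ancestors of c12: {c11, c12, c13, c14, c15, c16, c17, c18, c6, c7, c8, c9}.
c8 is among them, so fast-forward is possible.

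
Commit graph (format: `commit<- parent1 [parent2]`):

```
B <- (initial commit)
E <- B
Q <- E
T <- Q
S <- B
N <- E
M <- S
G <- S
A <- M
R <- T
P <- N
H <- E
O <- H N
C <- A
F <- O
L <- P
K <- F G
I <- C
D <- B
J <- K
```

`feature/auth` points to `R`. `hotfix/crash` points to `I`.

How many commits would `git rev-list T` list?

Walking parent pointers from T: reachable set = {B, E, Q, T}.
That is 4 commits.

4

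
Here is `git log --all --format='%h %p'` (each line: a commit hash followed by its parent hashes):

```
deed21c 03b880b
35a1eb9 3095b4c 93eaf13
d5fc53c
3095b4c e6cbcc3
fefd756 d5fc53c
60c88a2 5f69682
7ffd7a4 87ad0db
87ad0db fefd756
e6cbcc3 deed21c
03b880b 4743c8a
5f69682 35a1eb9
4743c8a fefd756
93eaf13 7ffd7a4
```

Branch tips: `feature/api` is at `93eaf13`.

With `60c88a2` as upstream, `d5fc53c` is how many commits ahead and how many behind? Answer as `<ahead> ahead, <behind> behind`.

0 ahead, 12 behind

Reachable from d5fc53c: {d5fc53c}.
Reachable from 60c88a2: {03b880b, 3095b4c, 35a1eb9, 4743c8a, 5f69682, 60c88a2, 7ffd7a4, 87ad0db, 93eaf13, d5fc53c, deed21c, e6cbcc3, fefd756}.
Only in d5fc53c's history (ahead): {} — 0.
Only in 60c88a2's history (behind): {03b880b, 3095b4c, 35a1eb9, 4743c8a, 5f69682, 60c88a2, 7ffd7a4, 87ad0db, 93eaf13, deed21c, e6cbcc3, fefd756} — 12.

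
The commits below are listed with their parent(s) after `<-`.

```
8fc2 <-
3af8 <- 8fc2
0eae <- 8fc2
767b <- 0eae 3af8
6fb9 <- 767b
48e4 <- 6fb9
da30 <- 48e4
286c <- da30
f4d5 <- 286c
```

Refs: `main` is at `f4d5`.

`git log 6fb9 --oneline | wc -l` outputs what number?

5

Walking parent pointers from 6fb9: reachable set = {0eae, 3af8, 6fb9, 767b, 8fc2}.
That is 5 commits.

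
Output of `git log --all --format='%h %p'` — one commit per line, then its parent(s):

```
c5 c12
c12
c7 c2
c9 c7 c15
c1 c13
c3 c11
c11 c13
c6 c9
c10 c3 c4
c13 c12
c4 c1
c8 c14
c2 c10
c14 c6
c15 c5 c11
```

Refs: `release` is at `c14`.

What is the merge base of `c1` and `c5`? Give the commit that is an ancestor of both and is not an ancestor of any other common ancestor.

Ancestors of c1: {c1, c12, c13}.
Ancestors of c5: {c12, c5}.
Common ancestors: {c12}.
The only common ancestor is c12, so it is the merge base.

c12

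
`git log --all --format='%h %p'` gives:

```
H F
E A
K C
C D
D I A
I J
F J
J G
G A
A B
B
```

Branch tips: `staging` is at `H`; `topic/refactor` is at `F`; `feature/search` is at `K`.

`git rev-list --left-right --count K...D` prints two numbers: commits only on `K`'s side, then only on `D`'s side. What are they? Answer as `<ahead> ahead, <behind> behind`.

Reachable from K: {A, B, C, D, G, I, J, K}.
Reachable from D: {A, B, D, G, I, J}.
Only in K's history (ahead): {C, K} — 2.
Only in D's history (behind): {} — 0.

2 ahead, 0 behind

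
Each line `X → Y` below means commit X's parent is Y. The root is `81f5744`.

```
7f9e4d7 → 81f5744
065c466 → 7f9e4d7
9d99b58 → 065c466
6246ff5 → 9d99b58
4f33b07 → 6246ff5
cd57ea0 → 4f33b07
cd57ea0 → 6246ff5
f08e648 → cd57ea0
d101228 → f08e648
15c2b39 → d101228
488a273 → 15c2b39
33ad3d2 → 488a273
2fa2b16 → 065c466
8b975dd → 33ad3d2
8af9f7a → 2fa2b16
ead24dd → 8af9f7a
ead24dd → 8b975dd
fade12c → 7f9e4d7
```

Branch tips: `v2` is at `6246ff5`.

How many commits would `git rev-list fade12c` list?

Walking parent pointers from fade12c: reachable set = {7f9e4d7, 81f5744, fade12c}.
That is 3 commits.

3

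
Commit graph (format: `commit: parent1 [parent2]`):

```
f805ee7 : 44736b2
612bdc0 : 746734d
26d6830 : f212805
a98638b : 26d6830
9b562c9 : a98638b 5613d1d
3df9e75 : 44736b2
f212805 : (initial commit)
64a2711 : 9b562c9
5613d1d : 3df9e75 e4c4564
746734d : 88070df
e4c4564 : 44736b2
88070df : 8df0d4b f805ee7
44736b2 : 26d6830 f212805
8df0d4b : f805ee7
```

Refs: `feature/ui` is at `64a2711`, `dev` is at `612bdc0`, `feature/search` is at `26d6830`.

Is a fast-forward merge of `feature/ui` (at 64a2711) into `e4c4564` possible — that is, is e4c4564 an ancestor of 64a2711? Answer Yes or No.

Yes

A fast-forward from e4c4564 to 64a2711 is possible iff e4c4564 is an ancestor of 64a2711.
Ancestors of 64a2711: {26d6830, 3df9e75, 44736b2, 5613d1d, 64a2711, 9b562c9, a98638b, e4c4564, f212805}.
e4c4564 is among them, so fast-forward is possible.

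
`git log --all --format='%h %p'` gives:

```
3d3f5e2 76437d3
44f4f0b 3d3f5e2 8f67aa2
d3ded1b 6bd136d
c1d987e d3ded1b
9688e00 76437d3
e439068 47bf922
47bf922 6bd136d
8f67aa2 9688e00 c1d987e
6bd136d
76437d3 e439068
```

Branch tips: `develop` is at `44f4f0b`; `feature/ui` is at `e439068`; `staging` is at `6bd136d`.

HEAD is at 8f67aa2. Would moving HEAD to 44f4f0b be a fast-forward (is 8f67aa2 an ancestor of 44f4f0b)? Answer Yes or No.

A fast-forward from 8f67aa2 to 44f4f0b is possible iff 8f67aa2 is an ancestor of 44f4f0b.
Ancestors of 44f4f0b: {3d3f5e2, 44f4f0b, 47bf922, 6bd136d, 76437d3, 8f67aa2, 9688e00, c1d987e, d3ded1b, e439068}.
8f67aa2 is among them, so fast-forward is possible.

Yes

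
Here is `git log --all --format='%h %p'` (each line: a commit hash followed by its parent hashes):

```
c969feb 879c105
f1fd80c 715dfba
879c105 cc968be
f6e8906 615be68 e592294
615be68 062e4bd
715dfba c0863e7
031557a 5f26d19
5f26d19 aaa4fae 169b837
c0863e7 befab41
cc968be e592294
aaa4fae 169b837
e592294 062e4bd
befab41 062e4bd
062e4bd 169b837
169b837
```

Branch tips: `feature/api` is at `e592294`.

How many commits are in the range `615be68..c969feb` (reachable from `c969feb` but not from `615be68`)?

4

Reachable from c969feb: {062e4bd, 169b837, 879c105, c969feb, cc968be, e592294}.
Reachable from 615be68: {062e4bd, 169b837, 615be68}.
In c969feb's history but not 615be68's: {879c105, c969feb, cc968be, e592294} — 4 commits.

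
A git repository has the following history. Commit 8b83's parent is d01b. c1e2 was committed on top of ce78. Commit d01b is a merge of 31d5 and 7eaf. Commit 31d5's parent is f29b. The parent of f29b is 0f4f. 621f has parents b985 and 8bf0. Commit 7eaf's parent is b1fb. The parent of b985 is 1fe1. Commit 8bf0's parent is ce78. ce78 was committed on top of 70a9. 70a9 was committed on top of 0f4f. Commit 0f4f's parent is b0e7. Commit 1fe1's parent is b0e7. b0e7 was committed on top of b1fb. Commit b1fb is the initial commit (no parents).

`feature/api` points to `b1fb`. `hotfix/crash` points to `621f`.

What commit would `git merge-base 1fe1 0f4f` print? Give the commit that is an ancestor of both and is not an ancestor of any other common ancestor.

Ancestors of 1fe1: {1fe1, b0e7, b1fb}.
Ancestors of 0f4f: {0f4f, b0e7, b1fb}.
Common ancestors: {b0e7, b1fb}.
Among these, b0e7 is not an ancestor of any other common ancestor — it is the merge base.

b0e7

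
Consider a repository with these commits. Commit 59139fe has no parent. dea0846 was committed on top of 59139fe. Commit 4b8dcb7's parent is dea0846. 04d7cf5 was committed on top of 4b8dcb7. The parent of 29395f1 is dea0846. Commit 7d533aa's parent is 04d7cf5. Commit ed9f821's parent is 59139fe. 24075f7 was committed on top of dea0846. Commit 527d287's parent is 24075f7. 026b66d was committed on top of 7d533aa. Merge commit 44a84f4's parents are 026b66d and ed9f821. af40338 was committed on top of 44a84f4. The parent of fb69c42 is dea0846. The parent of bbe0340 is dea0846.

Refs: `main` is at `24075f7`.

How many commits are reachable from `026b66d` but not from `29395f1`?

Reachable from 026b66d: {026b66d, 04d7cf5, 4b8dcb7, 59139fe, 7d533aa, dea0846}.
Reachable from 29395f1: {29395f1, 59139fe, dea0846}.
In 026b66d's history but not 29395f1's: {026b66d, 04d7cf5, 4b8dcb7, 7d533aa} — 4 commits.

4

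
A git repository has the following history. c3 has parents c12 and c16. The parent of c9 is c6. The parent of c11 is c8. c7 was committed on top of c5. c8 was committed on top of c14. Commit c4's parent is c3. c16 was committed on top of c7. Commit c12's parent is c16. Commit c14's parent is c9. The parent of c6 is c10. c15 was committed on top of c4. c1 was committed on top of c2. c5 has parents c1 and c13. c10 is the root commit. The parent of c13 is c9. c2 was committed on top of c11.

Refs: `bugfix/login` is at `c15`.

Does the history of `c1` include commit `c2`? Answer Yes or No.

Yes

Ancestors of c1 (commits reachable by following parents): {c1, c10, c11, c14, c2, c6, c8, c9}.
c2 is in that set, so it is an ancestor of c1.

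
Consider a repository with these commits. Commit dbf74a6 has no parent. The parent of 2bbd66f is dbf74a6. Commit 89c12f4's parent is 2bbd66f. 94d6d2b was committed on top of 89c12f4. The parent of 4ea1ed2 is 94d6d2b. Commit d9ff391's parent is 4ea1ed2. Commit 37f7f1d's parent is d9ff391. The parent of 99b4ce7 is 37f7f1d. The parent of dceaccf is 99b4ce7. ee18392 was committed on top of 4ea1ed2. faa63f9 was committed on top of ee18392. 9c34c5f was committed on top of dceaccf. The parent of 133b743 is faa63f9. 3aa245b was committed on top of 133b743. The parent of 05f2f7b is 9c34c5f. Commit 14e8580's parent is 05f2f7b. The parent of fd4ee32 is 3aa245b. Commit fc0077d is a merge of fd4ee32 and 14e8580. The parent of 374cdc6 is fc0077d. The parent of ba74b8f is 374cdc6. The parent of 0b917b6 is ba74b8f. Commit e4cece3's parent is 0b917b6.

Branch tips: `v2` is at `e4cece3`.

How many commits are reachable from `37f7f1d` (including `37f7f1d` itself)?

7

Walking parent pointers from 37f7f1d: reachable set = {2bbd66f, 37f7f1d, 4ea1ed2, 89c12f4, 94d6d2b, d9ff391, dbf74a6}.
That is 7 commits.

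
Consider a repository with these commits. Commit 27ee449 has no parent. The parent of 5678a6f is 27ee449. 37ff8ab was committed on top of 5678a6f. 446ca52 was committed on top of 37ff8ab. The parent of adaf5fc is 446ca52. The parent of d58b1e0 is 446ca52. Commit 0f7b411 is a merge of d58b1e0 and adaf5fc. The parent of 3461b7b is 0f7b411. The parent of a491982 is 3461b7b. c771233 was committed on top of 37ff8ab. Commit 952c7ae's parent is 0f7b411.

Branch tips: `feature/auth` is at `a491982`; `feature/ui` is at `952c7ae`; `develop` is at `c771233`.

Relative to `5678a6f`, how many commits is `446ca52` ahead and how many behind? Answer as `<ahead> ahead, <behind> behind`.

Reachable from 446ca52: {27ee449, 37ff8ab, 446ca52, 5678a6f}.
Reachable from 5678a6f: {27ee449, 5678a6f}.
Only in 446ca52's history (ahead): {37ff8ab, 446ca52} — 2.
Only in 5678a6f's history (behind): {} — 0.

2 ahead, 0 behind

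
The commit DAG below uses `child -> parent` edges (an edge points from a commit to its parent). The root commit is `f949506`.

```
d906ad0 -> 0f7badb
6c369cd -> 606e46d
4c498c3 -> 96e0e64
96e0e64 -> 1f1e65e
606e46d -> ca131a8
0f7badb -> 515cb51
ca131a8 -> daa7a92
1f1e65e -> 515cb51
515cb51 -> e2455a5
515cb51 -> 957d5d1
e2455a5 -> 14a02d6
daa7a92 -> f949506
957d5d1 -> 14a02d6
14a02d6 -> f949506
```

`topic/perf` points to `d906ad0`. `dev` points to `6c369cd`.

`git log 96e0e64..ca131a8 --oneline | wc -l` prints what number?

Reachable from ca131a8: {ca131a8, daa7a92, f949506}.
Reachable from 96e0e64: {14a02d6, 1f1e65e, 515cb51, 957d5d1, 96e0e64, e2455a5, f949506}.
In ca131a8's history but not 96e0e64's: {ca131a8, daa7a92} — 2 commits.

2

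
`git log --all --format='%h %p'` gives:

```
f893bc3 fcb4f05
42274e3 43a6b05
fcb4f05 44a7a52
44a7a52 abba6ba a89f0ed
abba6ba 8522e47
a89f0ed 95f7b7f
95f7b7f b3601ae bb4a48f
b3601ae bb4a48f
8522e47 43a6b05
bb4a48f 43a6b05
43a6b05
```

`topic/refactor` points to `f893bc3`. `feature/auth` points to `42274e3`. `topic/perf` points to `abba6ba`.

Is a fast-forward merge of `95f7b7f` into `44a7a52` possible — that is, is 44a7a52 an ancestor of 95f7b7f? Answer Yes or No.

No

A fast-forward from 44a7a52 to 95f7b7f is possible iff 44a7a52 is an ancestor of 95f7b7f.
Ancestors of 95f7b7f: {43a6b05, 95f7b7f, b3601ae, bb4a48f}.
44a7a52 is not among them, so fast-forward is not possible.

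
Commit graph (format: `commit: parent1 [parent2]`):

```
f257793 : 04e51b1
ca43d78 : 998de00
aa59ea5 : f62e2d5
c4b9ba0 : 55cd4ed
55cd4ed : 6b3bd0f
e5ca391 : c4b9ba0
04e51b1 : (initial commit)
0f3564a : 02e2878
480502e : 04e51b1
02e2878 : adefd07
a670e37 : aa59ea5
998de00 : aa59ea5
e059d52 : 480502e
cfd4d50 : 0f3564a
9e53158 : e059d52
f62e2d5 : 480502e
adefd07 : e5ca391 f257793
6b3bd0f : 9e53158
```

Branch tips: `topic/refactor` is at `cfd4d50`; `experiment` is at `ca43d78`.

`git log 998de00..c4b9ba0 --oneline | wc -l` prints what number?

Reachable from c4b9ba0: {04e51b1, 480502e, 55cd4ed, 6b3bd0f, 9e53158, c4b9ba0, e059d52}.
Reachable from 998de00: {04e51b1, 480502e, 998de00, aa59ea5, f62e2d5}.
In c4b9ba0's history but not 998de00's: {55cd4ed, 6b3bd0f, 9e53158, c4b9ba0, e059d52} — 5 commits.

5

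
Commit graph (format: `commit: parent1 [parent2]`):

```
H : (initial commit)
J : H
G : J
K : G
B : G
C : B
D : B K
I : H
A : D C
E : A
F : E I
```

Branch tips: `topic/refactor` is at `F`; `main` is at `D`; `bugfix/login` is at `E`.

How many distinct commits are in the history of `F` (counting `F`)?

11

Walking parent pointers from F: reachable set = {A, B, C, D, E, F, G, H, I, J, K}.
That is 11 commits.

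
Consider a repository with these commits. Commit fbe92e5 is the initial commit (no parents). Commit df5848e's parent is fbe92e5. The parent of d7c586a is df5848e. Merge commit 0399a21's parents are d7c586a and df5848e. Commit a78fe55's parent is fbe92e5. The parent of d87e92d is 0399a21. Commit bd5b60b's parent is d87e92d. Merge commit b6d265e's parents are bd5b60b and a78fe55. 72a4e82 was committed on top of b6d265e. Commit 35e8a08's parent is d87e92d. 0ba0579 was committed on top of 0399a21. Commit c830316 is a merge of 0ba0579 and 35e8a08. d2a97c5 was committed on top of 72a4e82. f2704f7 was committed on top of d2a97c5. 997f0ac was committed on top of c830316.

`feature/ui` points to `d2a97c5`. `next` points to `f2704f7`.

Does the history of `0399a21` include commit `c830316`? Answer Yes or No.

No

Ancestors of 0399a21: {0399a21, d7c586a, df5848e, fbe92e5}.
c830316 is not in that set, so it is not an ancestor of 0399a21.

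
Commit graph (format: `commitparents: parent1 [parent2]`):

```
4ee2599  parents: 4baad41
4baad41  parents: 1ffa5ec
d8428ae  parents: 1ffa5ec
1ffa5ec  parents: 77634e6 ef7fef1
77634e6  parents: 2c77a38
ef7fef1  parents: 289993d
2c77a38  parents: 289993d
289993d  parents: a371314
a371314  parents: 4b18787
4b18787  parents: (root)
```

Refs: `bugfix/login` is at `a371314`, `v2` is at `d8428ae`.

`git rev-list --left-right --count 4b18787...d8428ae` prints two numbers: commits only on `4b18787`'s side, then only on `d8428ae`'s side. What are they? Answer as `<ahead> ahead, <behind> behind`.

Reachable from 4b18787: {4b18787}.
Reachable from d8428ae: {1ffa5ec, 289993d, 2c77a38, 4b18787, 77634e6, a371314, d8428ae, ef7fef1}.
Only in 4b18787's history (ahead): {} — 0.
Only in d8428ae's history (behind): {1ffa5ec, 289993d, 2c77a38, 77634e6, a371314, d8428ae, ef7fef1} — 7.

0 ahead, 7 behind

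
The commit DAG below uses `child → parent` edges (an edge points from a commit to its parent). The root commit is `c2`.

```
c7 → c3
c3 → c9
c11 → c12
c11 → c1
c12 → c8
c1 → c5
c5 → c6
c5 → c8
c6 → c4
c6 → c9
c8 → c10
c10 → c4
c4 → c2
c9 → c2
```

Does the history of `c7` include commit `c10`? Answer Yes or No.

No

Ancestors of c7: {c2, c3, c7, c9}.
c10 is not in that set, so it is not an ancestor of c7.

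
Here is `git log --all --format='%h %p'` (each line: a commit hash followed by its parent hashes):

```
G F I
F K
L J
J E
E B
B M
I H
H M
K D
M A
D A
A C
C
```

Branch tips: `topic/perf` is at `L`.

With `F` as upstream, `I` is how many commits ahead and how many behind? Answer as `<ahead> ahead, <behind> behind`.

Reachable from I: {A, C, H, I, M}.
Reachable from F: {A, C, D, F, K}.
Only in I's history (ahead): {H, I, M} — 3.
Only in F's history (behind): {D, F, K} — 3.

3 ahead, 3 behind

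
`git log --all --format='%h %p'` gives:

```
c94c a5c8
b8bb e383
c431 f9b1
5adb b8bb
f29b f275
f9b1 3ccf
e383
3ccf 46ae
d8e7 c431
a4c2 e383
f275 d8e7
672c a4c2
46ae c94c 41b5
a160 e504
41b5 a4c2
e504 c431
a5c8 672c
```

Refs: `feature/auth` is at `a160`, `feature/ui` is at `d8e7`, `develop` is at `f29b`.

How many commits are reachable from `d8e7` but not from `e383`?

Reachable from d8e7: {3ccf, 41b5, 46ae, 672c, a4c2, a5c8, c431, c94c, d8e7, e383, f9b1}.
Reachable from e383: {e383}.
In d8e7's history but not e383's: {3ccf, 41b5, 46ae, 672c, a4c2, a5c8, c431, c94c, d8e7, f9b1} — 10 commits.

10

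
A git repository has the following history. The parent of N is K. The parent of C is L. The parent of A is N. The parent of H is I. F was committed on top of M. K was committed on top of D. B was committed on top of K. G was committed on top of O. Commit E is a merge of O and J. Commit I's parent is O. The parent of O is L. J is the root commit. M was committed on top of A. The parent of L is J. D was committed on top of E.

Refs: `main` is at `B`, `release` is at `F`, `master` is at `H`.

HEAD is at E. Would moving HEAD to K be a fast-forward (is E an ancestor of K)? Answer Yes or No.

A fast-forward from E to K is possible iff E is an ancestor of K.
Ancestors of K: {D, E, J, K, L, O}.
E is among them, so fast-forward is possible.

Yes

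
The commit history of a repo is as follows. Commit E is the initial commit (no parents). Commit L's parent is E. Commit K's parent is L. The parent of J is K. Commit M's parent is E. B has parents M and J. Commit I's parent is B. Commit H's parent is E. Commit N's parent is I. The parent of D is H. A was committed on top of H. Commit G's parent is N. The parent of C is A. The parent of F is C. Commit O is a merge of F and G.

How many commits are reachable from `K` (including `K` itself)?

Walking parent pointers from K: reachable set = {E, K, L}.
That is 3 commits.

3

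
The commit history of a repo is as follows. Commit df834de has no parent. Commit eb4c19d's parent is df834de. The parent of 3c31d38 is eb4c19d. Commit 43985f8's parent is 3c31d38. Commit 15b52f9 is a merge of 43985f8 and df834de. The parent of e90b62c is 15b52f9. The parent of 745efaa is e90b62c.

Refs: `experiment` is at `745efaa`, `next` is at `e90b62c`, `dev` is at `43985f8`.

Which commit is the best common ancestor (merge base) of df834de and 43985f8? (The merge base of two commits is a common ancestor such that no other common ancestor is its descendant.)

Ancestors of df834de: {df834de}.
Ancestors of 43985f8: {3c31d38, 43985f8, df834de, eb4c19d}.
Common ancestors: {df834de}.
The only common ancestor is df834de, so it is the merge base.

df834de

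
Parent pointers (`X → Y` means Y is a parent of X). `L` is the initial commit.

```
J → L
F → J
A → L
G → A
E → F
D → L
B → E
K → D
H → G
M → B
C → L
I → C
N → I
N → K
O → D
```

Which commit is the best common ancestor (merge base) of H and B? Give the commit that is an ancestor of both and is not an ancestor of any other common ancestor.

L

Ancestors of H: {A, G, H, L}.
Ancestors of B: {B, E, F, J, L}.
Common ancestors: {L}.
The only common ancestor is L, so it is the merge base.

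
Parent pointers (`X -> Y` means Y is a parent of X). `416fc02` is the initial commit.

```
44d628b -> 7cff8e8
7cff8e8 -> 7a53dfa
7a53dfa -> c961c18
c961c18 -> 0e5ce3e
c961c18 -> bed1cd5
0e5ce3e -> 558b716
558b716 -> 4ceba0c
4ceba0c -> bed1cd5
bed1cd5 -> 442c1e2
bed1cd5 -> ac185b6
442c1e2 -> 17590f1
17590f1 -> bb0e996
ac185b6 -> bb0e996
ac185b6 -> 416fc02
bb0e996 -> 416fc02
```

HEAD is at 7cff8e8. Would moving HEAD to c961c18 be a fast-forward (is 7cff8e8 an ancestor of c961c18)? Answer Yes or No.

A fast-forward from 7cff8e8 to c961c18 is possible iff 7cff8e8 is an ancestor of c961c18.
Ancestors of c961c18: {0e5ce3e, 17590f1, 416fc02, 442c1e2, 4ceba0c, 558b716, ac185b6, bb0e996, bed1cd5, c961c18}.
7cff8e8 is not among them, so fast-forward is not possible.

No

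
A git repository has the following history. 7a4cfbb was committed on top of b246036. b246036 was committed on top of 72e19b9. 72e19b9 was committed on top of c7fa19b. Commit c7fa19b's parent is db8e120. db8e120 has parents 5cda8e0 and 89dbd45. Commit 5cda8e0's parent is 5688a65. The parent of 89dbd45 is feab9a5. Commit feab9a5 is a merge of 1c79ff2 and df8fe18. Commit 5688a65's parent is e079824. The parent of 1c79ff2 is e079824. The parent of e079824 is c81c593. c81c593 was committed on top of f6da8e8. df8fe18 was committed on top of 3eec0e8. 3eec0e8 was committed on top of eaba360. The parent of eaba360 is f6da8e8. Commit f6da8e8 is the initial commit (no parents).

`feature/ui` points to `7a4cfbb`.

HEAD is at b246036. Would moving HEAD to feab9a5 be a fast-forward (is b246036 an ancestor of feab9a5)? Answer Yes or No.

A fast-forward from b246036 to feab9a5 is possible iff b246036 is an ancestor of feab9a5.
Ancestors of feab9a5: {1c79ff2, 3eec0e8, c81c593, df8fe18, e079824, eaba360, f6da8e8, feab9a5}.
b246036 is not among them, so fast-forward is not possible.

No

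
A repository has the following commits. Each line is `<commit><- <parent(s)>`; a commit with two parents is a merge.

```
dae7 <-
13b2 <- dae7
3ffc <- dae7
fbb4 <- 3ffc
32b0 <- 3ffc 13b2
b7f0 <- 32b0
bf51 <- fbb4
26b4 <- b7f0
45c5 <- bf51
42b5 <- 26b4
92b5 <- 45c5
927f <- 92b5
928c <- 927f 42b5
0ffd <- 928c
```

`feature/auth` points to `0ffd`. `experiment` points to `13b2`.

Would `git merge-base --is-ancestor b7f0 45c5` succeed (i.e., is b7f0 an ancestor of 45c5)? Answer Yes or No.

Ancestors of 45c5: {3ffc, 45c5, bf51, dae7, fbb4}.
b7f0 is not in that set, so it is not an ancestor of 45c5.

No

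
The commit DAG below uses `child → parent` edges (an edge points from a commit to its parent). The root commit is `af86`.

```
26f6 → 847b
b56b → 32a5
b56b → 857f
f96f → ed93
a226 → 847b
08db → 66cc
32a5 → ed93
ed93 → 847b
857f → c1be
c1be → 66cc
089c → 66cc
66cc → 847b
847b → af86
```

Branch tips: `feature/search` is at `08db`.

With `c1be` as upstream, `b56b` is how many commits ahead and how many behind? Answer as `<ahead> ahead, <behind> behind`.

4 ahead, 0 behind

Reachable from b56b: {32a5, 66cc, 847b, 857f, af86, b56b, c1be, ed93}.
Reachable from c1be: {66cc, 847b, af86, c1be}.
Only in b56b's history (ahead): {32a5, 857f, b56b, ed93} — 4.
Only in c1be's history (behind): {} — 0.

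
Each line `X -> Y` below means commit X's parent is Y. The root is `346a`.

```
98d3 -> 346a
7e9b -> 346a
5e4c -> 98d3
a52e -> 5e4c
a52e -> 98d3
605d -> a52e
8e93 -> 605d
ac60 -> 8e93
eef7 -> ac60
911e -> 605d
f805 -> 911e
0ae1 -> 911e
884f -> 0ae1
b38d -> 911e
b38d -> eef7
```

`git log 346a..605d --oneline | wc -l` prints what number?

Reachable from 605d: {346a, 5e4c, 605d, 98d3, a52e}.
Reachable from 346a: {346a}.
In 605d's history but not 346a's: {5e4c, 605d, 98d3, a52e} — 4 commits.

4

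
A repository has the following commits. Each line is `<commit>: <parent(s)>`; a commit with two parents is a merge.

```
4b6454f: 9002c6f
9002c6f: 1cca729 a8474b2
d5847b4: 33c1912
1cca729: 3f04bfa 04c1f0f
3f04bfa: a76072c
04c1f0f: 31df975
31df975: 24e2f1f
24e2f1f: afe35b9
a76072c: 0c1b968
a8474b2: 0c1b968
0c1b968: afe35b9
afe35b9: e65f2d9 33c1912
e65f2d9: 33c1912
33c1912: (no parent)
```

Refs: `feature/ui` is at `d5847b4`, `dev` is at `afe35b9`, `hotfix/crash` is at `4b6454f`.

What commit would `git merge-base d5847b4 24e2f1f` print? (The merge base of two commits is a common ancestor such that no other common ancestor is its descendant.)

Ancestors of d5847b4: {33c1912, d5847b4}.
Ancestors of 24e2f1f: {24e2f1f, 33c1912, afe35b9, e65f2d9}.
Common ancestors: {33c1912}.
The only common ancestor is 33c1912, so it is the merge base.

33c1912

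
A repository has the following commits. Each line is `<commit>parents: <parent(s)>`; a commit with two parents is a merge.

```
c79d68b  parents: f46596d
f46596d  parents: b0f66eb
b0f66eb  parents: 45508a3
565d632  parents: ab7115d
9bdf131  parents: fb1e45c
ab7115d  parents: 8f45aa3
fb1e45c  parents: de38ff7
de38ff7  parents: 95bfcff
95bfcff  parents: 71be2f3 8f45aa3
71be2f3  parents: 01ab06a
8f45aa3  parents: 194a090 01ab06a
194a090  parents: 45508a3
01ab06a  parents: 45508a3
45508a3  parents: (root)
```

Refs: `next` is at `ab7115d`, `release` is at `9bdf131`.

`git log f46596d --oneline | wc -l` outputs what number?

Walking parent pointers from f46596d: reachable set = {45508a3, b0f66eb, f46596d}.
That is 3 commits.

3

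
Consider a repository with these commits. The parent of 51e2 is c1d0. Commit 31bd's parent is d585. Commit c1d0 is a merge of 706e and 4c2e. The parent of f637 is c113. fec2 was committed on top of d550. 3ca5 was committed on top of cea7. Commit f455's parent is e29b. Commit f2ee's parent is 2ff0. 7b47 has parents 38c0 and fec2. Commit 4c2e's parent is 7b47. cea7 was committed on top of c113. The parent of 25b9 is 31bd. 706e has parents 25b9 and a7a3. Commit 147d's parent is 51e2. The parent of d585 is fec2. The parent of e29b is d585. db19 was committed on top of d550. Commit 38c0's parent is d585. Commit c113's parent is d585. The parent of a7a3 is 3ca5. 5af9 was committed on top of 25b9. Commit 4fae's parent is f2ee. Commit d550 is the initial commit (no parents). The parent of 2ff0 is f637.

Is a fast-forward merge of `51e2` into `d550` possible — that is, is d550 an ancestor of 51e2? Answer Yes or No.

Yes

A fast-forward from d550 to 51e2 is possible iff d550 is an ancestor of 51e2.
Ancestors of 51e2: {25b9, 31bd, 38c0, 3ca5, 4c2e, 51e2, 706e, 7b47, a7a3, c113, c1d0, cea7, d550, d585, fec2}.
d550 is among them, so fast-forward is possible.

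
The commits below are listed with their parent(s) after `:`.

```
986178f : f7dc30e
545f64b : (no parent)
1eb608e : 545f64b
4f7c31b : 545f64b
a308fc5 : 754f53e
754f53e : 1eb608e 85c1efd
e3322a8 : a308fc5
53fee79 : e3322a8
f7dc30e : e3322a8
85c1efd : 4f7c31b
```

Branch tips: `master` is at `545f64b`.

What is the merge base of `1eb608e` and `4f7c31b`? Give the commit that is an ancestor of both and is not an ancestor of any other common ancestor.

Ancestors of 1eb608e: {1eb608e, 545f64b}.
Ancestors of 4f7c31b: {4f7c31b, 545f64b}.
Common ancestors: {545f64b}.
The only common ancestor is 545f64b, so it is the merge base.

545f64b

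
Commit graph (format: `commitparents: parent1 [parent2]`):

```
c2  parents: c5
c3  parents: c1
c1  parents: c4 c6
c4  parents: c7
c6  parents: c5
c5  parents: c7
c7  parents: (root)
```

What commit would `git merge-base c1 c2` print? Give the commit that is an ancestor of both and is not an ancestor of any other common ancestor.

c5

Ancestors of c1: {c1, c4, c5, c6, c7}.
Ancestors of c2: {c2, c5, c7}.
Common ancestors: {c5, c7}.
Among these, c5 is not an ancestor of any other common ancestor — it is the merge base.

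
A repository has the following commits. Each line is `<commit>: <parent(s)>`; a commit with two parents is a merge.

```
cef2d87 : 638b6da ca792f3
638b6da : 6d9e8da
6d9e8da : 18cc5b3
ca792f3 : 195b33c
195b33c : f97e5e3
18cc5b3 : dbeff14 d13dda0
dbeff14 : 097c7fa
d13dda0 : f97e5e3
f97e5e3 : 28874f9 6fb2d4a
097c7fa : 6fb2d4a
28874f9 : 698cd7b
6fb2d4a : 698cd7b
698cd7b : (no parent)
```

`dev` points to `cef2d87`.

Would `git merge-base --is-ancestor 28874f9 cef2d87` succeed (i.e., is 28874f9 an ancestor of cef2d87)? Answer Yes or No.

Ancestors of cef2d87 (commits reachable by following parents): {097c7fa, 18cc5b3, 195b33c, 28874f9, 638b6da, 698cd7b, 6d9e8da, 6fb2d4a, ca792f3, cef2d87, d13dda0, dbeff14, f97e5e3}.
28874f9 is in that set, so it is an ancestor of cef2d87.

Yes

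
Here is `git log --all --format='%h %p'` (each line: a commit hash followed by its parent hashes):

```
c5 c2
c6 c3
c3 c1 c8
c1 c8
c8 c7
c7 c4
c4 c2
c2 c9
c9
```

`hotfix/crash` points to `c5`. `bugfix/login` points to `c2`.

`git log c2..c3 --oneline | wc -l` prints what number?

Reachable from c3: {c1, c2, c3, c4, c7, c8, c9}.
Reachable from c2: {c2, c9}.
In c3's history but not c2's: {c1, c3, c4, c7, c8} — 5 commits.

5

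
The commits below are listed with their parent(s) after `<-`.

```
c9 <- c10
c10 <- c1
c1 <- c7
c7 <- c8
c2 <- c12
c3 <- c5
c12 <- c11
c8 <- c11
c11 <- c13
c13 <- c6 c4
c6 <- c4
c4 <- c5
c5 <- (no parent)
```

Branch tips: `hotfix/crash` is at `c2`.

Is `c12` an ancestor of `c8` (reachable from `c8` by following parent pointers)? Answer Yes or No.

Ancestors of c8: {c11, c13, c4, c5, c6, c8}.
c12 is not in that set, so it is not an ancestor of c8.

No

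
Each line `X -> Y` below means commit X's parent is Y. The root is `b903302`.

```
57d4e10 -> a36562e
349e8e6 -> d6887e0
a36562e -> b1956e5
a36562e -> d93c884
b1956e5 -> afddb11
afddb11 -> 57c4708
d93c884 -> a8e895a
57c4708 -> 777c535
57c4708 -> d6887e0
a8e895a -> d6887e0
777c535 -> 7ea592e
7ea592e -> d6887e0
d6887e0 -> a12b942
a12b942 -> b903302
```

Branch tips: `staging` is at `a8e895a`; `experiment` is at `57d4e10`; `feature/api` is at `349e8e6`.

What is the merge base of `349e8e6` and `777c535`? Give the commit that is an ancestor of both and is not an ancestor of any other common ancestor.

d6887e0

Ancestors of 349e8e6: {349e8e6, a12b942, b903302, d6887e0}.
Ancestors of 777c535: {777c535, 7ea592e, a12b942, b903302, d6887e0}.
Common ancestors: {a12b942, b903302, d6887e0}.
Among these, d6887e0 is not an ancestor of any other common ancestor — it is the merge base.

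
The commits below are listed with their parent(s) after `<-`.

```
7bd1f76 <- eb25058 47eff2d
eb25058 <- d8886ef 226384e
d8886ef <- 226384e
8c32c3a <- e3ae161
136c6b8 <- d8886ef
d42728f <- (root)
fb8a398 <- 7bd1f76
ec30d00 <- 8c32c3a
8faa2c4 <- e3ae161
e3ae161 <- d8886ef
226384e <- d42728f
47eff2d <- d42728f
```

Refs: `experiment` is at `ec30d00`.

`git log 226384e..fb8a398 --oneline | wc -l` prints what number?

5

Reachable from fb8a398: {226384e, 47eff2d, 7bd1f76, d42728f, d8886ef, eb25058, fb8a398}.
Reachable from 226384e: {226384e, d42728f}.
In fb8a398's history but not 226384e's: {47eff2d, 7bd1f76, d8886ef, eb25058, fb8a398} — 5 commits.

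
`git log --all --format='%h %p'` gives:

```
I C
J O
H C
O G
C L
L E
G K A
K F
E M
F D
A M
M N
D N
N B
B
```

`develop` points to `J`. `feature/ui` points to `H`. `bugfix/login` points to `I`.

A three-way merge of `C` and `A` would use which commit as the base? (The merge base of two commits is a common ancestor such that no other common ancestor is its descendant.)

Ancestors of C: {B, C, E, L, M, N}.
Ancestors of A: {A, B, M, N}.
Common ancestors: {B, M, N}.
Among these, M is not an ancestor of any other common ancestor — it is the merge base.

M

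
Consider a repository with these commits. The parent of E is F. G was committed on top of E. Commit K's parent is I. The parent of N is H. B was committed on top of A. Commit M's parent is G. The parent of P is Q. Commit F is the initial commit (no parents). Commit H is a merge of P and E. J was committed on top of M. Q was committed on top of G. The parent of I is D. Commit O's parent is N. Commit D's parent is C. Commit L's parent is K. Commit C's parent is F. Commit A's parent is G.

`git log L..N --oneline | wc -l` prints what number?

Reachable from N: {E, F, G, H, N, P, Q}.
Reachable from L: {C, D, F, I, K, L}.
In N's history but not L's: {E, G, H, N, P, Q} — 6 commits.

6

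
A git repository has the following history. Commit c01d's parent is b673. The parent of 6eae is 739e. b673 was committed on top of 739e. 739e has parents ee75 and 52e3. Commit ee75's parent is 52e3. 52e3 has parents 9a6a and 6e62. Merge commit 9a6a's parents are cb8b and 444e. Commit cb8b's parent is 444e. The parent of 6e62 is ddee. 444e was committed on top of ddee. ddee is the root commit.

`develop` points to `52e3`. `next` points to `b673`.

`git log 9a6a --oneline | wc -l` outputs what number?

4

Walking parent pointers from 9a6a: reachable set = {444e, 9a6a, cb8b, ddee}.
That is 4 commits.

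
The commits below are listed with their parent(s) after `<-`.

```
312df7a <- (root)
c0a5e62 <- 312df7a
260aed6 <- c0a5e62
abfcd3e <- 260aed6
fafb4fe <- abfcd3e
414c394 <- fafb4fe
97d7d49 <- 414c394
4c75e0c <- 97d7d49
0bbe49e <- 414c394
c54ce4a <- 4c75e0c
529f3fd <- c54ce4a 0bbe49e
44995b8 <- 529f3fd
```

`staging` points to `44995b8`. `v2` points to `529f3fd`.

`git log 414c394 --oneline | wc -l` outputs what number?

6

Walking parent pointers from 414c394: reachable set = {260aed6, 312df7a, 414c394, abfcd3e, c0a5e62, fafb4fe}.
That is 6 commits.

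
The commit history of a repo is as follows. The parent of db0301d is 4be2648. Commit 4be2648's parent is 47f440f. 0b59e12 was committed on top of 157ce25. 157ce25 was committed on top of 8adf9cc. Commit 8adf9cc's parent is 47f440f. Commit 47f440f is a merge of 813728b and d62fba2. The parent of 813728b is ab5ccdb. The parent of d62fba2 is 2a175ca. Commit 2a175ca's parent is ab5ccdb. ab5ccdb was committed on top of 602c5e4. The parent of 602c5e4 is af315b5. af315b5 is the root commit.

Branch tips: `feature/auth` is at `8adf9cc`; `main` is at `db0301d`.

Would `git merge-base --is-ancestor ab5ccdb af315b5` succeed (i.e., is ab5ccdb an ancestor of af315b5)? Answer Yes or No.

No

Ancestors of af315b5: {af315b5}.
ab5ccdb is not in that set, so it is not an ancestor of af315b5.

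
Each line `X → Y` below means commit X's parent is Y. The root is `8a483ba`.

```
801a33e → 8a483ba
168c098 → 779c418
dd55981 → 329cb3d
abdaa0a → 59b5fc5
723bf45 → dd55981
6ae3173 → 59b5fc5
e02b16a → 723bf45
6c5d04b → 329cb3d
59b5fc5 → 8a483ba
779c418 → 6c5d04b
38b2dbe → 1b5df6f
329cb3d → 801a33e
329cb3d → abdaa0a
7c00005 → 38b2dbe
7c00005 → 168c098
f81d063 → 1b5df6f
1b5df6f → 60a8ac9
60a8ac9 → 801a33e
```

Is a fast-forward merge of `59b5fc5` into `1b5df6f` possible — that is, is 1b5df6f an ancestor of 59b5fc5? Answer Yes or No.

A fast-forward from 1b5df6f to 59b5fc5 is possible iff 1b5df6f is an ancestor of 59b5fc5.
Ancestors of 59b5fc5: {59b5fc5, 8a483ba}.
1b5df6f is not among them, so fast-forward is not possible.

No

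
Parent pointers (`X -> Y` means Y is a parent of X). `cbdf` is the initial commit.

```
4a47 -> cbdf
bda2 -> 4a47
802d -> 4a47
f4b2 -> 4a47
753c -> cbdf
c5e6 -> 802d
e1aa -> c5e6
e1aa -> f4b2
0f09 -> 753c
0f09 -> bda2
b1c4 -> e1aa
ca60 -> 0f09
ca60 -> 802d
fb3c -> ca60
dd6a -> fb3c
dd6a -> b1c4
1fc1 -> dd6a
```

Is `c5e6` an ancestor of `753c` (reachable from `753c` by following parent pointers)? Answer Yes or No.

Ancestors of 753c: {753c, cbdf}.
c5e6 is not in that set, so it is not an ancestor of 753c.

No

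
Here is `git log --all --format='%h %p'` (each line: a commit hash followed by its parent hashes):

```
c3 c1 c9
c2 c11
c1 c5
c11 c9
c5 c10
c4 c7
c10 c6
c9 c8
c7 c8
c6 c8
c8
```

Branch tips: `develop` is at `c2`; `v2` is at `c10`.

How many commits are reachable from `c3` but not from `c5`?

Reachable from c3: {c1, c10, c3, c5, c6, c8, c9}.
Reachable from c5: {c10, c5, c6, c8}.
In c3's history but not c5's: {c1, c3, c9} — 3 commits.

3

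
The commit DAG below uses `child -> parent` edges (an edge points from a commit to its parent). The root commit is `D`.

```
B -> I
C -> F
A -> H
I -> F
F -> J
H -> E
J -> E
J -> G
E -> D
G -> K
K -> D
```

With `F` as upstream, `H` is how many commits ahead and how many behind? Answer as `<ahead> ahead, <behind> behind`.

Reachable from H: {D, E, H}.
Reachable from F: {D, E, F, G, J, K}.
Only in H's history (ahead): {H} — 1.
Only in F's history (behind): {F, G, J, K} — 4.

1 ahead, 4 behind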